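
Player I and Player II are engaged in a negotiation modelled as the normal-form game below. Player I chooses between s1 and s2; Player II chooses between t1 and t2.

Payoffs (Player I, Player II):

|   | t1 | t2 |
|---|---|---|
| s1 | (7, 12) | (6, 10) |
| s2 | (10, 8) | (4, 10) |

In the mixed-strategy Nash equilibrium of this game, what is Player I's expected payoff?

First find q, the probability Player II plays t1, from Player I's indifference between s1 and s2: 7q + 6(1−q) = 10q + 4(1−q), giving q = 2/5.
Since Player I is indifferent in equilibrium, Player I's expected payoff equals the payoff from either row against (2/5, 3/5). Using s1: 7(2/5) + 6(3/5) = 32/5.

32/5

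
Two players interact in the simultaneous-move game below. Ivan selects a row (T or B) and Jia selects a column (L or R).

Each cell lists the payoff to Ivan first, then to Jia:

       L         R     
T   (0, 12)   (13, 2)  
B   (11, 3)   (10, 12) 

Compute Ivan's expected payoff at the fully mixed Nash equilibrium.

143/14

First find y, the probability Jia plays L, from Ivan's indifference between T and B: 13(1−y) = 11y + 10(1−y), giving y = 3/14.
Since Ivan is indifferent in equilibrium, Ivan's expected payoff equals the payoff from either row against (3/14, 11/14). Using T: 13(11/14) = 143/14.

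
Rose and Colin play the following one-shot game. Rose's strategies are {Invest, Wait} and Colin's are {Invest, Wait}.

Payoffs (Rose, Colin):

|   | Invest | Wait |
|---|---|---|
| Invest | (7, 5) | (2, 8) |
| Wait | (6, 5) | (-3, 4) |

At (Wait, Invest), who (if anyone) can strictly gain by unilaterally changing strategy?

Rose at (Wait, Invest) earns 6; deviating to Invest yields 7 — a strict improvement.
Colin earns 5; deviating to Wait yields 4 — not better.
Only Rose has a strictly profitable deviation.

Rose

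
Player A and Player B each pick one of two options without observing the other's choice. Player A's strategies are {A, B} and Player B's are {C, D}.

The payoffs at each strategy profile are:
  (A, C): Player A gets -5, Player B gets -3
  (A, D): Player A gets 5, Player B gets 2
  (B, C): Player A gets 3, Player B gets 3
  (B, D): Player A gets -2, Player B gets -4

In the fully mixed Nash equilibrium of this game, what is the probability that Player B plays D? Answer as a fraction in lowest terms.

8/15

Let q be the probability that Player B plays C. In a completely mixed equilibrium, Player A must be indifferent between A and B.
Player A's expected payoff from A is −5q + 5(1−q); from B it is 3q − 2(1−q).
Setting these equal: −10q + 5 = 5q − 2, so q = 7/15.
Therefore Player B plays D with probability 1 − 7/15 = 8/15.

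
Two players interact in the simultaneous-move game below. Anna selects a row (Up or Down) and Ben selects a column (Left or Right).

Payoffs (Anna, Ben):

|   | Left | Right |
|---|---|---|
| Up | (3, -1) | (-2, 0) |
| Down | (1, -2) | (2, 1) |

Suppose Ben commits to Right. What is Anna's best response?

Against Right, Anna earns -2 from Up and 2 from Down.
So Down is the best response.

Down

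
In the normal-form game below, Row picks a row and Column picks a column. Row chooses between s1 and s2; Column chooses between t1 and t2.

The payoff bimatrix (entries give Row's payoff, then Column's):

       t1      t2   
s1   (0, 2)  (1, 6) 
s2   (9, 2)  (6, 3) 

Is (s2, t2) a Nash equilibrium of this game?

Yes

At (s2, t2), Row earns 6; switching to s1 would give 1, so Row has no profitable deviation.
Column earns 3; switching to t1 would give 2, so Column has no profitable deviation.
Neither player can gain by a unilateral deviation, so this profile is a Nash equilibrium.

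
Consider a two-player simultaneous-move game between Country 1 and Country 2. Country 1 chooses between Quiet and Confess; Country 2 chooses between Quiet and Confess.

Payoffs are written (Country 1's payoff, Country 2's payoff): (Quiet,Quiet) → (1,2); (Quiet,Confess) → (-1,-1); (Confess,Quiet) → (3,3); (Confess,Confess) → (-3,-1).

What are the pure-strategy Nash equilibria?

(Confess, Quiet)

(Quiet, Quiet): Country 1 prefers Confess (3 > 1) — not an equilibrium.
(Quiet, Confess): Country 2 prefers Quiet (2 > -1) — not an equilibrium.
(Confess, Quiet): Country 1 gets 3 ≥ 1 from Quiet, and Country 2 gets 3 ≥ -1 from Confess — Nash equilibrium.
(Confess, Confess): Country 1 prefers Quiet (-1 > -3); Country 2 prefers Quiet (3 > -1) — not an equilibrium.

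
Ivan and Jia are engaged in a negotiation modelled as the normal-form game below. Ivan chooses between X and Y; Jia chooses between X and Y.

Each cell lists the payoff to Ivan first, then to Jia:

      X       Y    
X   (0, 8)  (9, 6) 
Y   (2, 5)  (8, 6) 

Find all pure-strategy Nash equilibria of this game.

(X, X): Ivan prefers Y (2 > 0) — not an equilibrium.
(X, Y): Jia prefers X (8 > 6) — not an equilibrium.
(Y, X): Jia prefers Y (6 > 5) — not an equilibrium.
(Y, Y): Ivan prefers X (9 > 8) — not an equilibrium.

none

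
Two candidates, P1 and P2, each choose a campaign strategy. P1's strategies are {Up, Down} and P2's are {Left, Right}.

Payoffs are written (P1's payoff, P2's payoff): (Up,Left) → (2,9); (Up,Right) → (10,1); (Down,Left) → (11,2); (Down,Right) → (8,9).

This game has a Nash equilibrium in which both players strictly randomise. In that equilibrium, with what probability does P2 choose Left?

2/11

Let y be the probability that P2 plays Left. In a completely mixed equilibrium, P1 must be indifferent between Up and Down.
P1's expected payoff from Up is 2y + 10(1−y); from Down it is 11y + 8(1−y).
Setting these equal: −8y + 10 = 3y + 8, so y = 2/11.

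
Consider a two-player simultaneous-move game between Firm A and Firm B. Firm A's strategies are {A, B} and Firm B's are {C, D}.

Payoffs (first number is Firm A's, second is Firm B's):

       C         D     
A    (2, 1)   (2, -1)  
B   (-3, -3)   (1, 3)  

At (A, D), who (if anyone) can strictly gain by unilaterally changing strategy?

Firm B

Firm A at (A, D) earns 2; deviating to B yields 1 — not better.
Firm B earns -1; deviating to C yields 1 — a strict improvement.
Only Firm B has a strictly profitable deviation.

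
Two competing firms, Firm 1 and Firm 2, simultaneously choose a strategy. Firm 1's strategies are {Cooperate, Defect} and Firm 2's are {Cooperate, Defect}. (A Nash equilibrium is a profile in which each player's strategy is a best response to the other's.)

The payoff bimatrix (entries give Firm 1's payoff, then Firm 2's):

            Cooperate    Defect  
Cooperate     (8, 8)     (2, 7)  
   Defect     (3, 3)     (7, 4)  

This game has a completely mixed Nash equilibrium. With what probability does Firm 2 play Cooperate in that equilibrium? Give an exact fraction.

1/2

Let q be the probability that Firm 2 plays Cooperate. In a completely mixed equilibrium, Firm 1 must be indifferent between Cooperate and Defect.
Firm 1's expected payoff from Cooperate is 8q + 2(1−q); from Defect it is 3q + 7(1−q).
Setting these equal: 6q + 2 = −4q + 7, so q = 1/2.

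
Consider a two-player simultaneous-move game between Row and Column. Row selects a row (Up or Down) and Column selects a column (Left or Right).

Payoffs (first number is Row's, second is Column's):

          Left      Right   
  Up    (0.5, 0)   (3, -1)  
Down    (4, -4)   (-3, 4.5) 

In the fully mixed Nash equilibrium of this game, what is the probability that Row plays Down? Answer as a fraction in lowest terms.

2/19

Let p be the probability that Row plays Up. In a completely mixed equilibrium, Column must be indifferent between Left and Right.
Column's expected payoff from Left is −4(1−p); from Right it is −p + 4.5(1−p).
Setting these equal: 4p − 4 = −5.5p + 4.5, so p = 17/19.
Therefore Row plays Down with probability 1 − 17/19 = 2/19.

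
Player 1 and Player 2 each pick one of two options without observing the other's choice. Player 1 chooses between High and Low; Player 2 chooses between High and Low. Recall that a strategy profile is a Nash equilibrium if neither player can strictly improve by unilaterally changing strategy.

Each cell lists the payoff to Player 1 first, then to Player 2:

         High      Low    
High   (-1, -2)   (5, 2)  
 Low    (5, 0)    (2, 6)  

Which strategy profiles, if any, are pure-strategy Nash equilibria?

(High, High): Player 1 prefers Low (5 > -1); Player 2 prefers Low (2 > -2) — not an equilibrium.
(High, Low): Player 1 gets 5 ≥ 2 from Low, and Player 2 gets 2 ≥ -2 from High — Nash equilibrium.
(Low, High): Player 2 prefers Low (6 > 0) — not an equilibrium.
(Low, Low): Player 1 prefers High (5 > 2) — not an equilibrium.

(High, Low)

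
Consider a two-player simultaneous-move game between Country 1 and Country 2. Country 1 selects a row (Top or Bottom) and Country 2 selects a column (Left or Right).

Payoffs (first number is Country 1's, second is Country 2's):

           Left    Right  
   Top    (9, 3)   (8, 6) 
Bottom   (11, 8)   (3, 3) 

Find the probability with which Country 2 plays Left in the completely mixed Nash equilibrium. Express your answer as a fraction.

5/7

Let y be the probability that Country 2 plays Left. In a completely mixed equilibrium, Country 1 must be indifferent between Top and Bottom.
Country 1's expected payoff from Top is 9y + 8(1−y); from Bottom it is 11y + 3(1−y).
Setting these equal: y + 8 = 8y + 3, so y = 5/7.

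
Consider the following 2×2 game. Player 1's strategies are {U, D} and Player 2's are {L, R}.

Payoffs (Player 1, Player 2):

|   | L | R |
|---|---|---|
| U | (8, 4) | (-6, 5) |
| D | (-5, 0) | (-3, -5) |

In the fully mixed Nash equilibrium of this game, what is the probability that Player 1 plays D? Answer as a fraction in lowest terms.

Let r be the probability that Player 1 plays U. In a completely mixed equilibrium, Player 2 must be indifferent between L and R.
Player 2's expected payoff from L is 4r; from R it is 5r − 5(1−r).
Setting these equal: 4r = 10r − 5, so r = 5/6.
Therefore Player 1 plays D with probability 1 − 5/6 = 1/6.

1/6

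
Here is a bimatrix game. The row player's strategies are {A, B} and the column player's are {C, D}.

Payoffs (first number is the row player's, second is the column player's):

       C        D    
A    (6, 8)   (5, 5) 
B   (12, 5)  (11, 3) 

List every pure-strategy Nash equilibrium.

(B, C)

(A, C): the row player prefers B (12 > 6) — not an equilibrium.
(A, D): the row player prefers B (11 > 5); the column player prefers C (8 > 5) — not an equilibrium.
(B, C): the row player gets 12 ≥ 6 from A, and the column player gets 5 ≥ 3 from D — Nash equilibrium.
(B, D): the column player prefers C (5 > 3) — not an equilibrium.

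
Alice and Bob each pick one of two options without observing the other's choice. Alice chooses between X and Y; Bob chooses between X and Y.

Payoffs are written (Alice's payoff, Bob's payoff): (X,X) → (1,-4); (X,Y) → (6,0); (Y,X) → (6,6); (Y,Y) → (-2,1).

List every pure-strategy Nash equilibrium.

(X, Y) and (Y, X)

(X, X): Alice prefers Y (6 > 1); Bob prefers Y (0 > -4) — not an equilibrium.
(X, Y): Alice gets 6 ≥ -2 from Y, and Bob gets 0 ≥ -4 from X — Nash equilibrium.
(Y, X): Alice gets 6 ≥ 1 from X, and Bob gets 6 ≥ 1 from Y — Nash equilibrium.
(Y, Y): Alice prefers X (6 > -2); Bob prefers X (6 > 1) — not an equilibrium.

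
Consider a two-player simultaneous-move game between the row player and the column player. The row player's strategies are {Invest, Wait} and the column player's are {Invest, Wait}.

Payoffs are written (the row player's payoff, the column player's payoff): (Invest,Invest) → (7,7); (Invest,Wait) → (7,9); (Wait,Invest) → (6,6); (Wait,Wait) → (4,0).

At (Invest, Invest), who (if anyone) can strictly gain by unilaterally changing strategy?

The row player at (Invest, Invest) earns 7; deviating to Wait yields 6 — not better.
The column player earns 7; deviating to Wait yields 9 — a strict improvement.
Only the column player has a strictly profitable deviation.

The column player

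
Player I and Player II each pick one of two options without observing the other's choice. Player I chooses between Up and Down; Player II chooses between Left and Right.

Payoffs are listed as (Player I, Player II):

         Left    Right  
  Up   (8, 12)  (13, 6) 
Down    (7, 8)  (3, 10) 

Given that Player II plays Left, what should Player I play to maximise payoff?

Against Left, Player I earns 8 from Up and 7 from Down.
So Up is the best response.

Up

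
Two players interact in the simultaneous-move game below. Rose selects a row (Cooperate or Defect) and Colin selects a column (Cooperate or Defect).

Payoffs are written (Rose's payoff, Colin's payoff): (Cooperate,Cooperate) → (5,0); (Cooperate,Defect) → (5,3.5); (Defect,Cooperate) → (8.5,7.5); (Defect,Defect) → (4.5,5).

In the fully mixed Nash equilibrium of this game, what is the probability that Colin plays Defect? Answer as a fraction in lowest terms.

Let q be the probability that Colin plays Cooperate. In a completely mixed equilibrium, Rose must be indifferent between Cooperate and Defect.
Rose's expected payoff from Cooperate is 5q + 5(1−q); from Defect it is 8.5q + 4.5(1−q).
Setting these equal: 5 = 4q + 4.5, so q = 1/8.
Therefore Colin plays Defect with probability 1 − 1/8 = 7/8.

7/8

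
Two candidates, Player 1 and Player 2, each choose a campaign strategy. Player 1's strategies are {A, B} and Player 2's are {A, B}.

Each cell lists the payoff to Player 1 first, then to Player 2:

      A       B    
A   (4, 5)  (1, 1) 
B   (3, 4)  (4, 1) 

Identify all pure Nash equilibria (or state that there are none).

(A, A)

(A, A): Player 1 gets 4 ≥ 3 from B, and Player 2 gets 5 ≥ 1 from B — Nash equilibrium.
(A, B): Player 1 prefers B (4 > 1); Player 2 prefers A (5 > 1) — not an equilibrium.
(B, A): Player 1 prefers A (4 > 3) — not an equilibrium.
(B, B): Player 2 prefers A (4 > 1) — not an equilibrium.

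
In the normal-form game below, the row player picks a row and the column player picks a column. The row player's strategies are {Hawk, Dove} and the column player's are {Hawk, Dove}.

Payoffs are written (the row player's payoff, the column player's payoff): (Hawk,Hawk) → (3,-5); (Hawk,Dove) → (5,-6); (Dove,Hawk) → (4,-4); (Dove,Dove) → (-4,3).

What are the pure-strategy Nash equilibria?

none

(Hawk, Hawk): the row player prefers Dove (4 > 3) — not an equilibrium.
(Hawk, Dove): the column player prefers Hawk (-5 > -6) — not an equilibrium.
(Dove, Hawk): the column player prefers Dove (3 > -4) — not an equilibrium.
(Dove, Dove): the row player prefers Hawk (5 > -4) — not an equilibrium.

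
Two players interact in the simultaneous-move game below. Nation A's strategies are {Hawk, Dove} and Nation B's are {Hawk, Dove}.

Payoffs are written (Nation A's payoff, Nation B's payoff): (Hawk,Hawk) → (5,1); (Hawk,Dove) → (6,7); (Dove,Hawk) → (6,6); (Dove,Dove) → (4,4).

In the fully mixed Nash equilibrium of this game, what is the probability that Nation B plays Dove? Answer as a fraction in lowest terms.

Let c be the probability that Nation B plays Hawk. In a completely mixed equilibrium, Nation A must be indifferent between Hawk and Dove.
Nation A's expected payoff from Hawk is 5c + 6(1−c); from Dove it is 6c + 4(1−c).
Setting these equal: −c + 6 = 2c + 4, so c = 2/3.
Therefore Nation B plays Dove with probability 1 − 2/3 = 1/3.

1/3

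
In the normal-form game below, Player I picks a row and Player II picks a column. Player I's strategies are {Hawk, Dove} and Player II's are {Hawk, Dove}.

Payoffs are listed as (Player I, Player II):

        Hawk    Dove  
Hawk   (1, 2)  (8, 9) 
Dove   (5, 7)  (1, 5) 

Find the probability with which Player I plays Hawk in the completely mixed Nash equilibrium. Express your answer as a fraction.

2/9

Let r be the probability that Player I plays Hawk. In a completely mixed equilibrium, Player II must be indifferent between Hawk and Dove.
Player II's expected payoff from Hawk is 2r + 7(1−r); from Dove it is 9r + 5(1−r).
Setting these equal: −5r + 7 = 4r + 5, so r = 2/9.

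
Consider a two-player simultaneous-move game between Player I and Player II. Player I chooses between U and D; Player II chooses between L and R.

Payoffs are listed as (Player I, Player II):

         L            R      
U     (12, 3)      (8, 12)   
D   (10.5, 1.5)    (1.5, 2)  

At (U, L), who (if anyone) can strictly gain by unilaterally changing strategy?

Player I at (U, L) earns 12; deviating to D yields 10.5 — not better.
Player II earns 3; deviating to R yields 12 — a strict improvement.
Only Player II has a strictly profitable deviation.

Player II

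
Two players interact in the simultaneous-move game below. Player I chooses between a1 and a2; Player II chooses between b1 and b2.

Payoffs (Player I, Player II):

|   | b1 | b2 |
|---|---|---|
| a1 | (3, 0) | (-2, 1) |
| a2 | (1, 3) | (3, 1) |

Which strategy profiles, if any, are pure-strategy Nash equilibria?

(a1, b1): Player II prefers b2 (1 > 0) — not an equilibrium.
(a1, b2): Player I prefers a2 (3 > -2) — not an equilibrium.
(a2, b1): Player I prefers a1 (3 > 1) — not an equilibrium.
(a2, b2): Player II prefers b1 (3 > 1) — not an equilibrium.

none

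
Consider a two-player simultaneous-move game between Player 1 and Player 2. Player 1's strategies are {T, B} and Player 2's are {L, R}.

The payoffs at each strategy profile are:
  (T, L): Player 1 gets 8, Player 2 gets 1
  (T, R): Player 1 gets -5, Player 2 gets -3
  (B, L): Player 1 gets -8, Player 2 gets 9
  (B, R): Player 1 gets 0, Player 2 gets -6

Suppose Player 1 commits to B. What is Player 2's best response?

Against B, Player 2 earns 9 from L and -6 from R.
So L is the best response.

L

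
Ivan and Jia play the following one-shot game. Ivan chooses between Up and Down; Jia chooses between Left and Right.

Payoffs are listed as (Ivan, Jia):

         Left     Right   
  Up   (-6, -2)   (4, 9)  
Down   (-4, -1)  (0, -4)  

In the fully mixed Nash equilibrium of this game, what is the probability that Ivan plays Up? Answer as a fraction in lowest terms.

3/14

Let r be the probability that Ivan plays Up. In a completely mixed equilibrium, Jia must be indifferent between Left and Right.
Jia's expected payoff from Left is −2r − (1−r); from Right it is 9r − 4(1−r).
Setting these equal: −r − 1 = 13r − 4, so r = 3/14.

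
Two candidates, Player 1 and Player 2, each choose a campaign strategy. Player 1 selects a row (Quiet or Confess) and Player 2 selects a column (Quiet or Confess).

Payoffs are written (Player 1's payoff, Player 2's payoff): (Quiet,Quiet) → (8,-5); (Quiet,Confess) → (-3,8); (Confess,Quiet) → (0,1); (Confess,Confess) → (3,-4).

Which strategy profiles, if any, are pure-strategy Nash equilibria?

(Quiet, Quiet): Player 2 prefers Confess (8 > -5) — not an equilibrium.
(Quiet, Confess): Player 1 prefers Confess (3 > -3) — not an equilibrium.
(Confess, Quiet): Player 1 prefers Quiet (8 > 0) — not an equilibrium.
(Confess, Confess): Player 2 prefers Quiet (1 > -4) — not an equilibrium.

none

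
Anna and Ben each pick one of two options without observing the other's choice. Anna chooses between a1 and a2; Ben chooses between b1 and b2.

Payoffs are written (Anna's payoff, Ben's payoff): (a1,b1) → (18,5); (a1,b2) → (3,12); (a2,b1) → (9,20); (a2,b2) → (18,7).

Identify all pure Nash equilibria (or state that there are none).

none

(a1, b1): Ben prefers b2 (12 > 5) — not an equilibrium.
(a1, b2): Anna prefers a2 (18 > 3) — not an equilibrium.
(a2, b1): Anna prefers a1 (18 > 9) — not an equilibrium.
(a2, b2): Ben prefers b1 (20 > 7) — not an equilibrium.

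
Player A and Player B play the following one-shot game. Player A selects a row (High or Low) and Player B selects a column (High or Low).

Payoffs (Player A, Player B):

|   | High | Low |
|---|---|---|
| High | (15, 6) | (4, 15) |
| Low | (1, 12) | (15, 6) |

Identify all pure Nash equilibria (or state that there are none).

(High, High): Player B prefers Low (15 > 6) — not an equilibrium.
(High, Low): Player A prefers Low (15 > 4) — not an equilibrium.
(Low, High): Player A prefers High (15 > 1) — not an equilibrium.
(Low, Low): Player B prefers High (12 > 6) — not an equilibrium.

none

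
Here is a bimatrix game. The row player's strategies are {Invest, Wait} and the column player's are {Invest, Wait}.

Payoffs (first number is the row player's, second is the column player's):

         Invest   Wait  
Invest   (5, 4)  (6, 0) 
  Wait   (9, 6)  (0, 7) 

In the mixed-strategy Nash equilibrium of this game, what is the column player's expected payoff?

28/5

First find x, the probability the row player plays Invest, from the column player's indifference between Invest and Wait: 4x + 6(1−x) = 7(1−x), giving x = 1/5.
Since the column player is indifferent in equilibrium, the column player's expected payoff equals the payoff from either column against (1/5, 4/5). Using Invest: 4(1/5) + 6(4/5) = 28/5.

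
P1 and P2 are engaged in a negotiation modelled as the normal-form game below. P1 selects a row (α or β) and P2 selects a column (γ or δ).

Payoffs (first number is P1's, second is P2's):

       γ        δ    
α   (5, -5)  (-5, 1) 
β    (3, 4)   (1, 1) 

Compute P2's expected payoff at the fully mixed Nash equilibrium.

First find p, the probability P1 plays α, from P2's indifference between γ and δ: −5p + 4(1−p) = p + (1−p), giving p = 1/3.
Since P2 is indifferent in equilibrium, P2's expected payoff equals the payoff from either column against (1/3, 2/3). Using γ: −5(1/3) + 4(2/3) = 1.

1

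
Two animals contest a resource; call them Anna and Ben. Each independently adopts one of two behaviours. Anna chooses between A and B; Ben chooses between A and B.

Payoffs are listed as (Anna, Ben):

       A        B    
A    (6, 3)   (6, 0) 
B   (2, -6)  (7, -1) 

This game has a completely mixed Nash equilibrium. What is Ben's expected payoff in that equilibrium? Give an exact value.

First find p, the probability Anna plays A, from Ben's indifference between A and B: 3p − 6(1−p) = −(1−p), giving p = 5/8.
Since Ben is indifferent in equilibrium, Ben's expected payoff equals the payoff from either column against (5/8, 3/8). Using A: 3(5/8) − 6(3/8) = -3/8.

-3/8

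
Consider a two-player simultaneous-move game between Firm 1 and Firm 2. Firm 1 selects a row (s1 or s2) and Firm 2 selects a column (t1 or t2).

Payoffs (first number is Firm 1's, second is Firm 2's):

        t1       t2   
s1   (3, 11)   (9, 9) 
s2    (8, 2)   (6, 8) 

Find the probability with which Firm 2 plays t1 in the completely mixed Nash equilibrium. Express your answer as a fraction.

Let y be the probability that Firm 2 plays t1. In a completely mixed equilibrium, Firm 1 must be indifferent between s1 and s2.
Firm 1's expected payoff from s1 is 3y + 9(1−y); from s2 it is 8y + 6(1−y).
Setting these equal: −6y + 9 = 2y + 6, so y = 3/8.

3/8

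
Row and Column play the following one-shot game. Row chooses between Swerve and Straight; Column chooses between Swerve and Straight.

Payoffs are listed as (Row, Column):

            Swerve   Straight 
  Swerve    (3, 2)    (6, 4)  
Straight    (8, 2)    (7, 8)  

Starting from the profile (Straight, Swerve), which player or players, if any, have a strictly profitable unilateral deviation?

Row at (Straight, Swerve) earns 8; deviating to Swerve yields 3 — not better.
Column earns 2; deviating to Straight yields 8 — a strict improvement.
Only Column has a strictly profitable deviation.

Column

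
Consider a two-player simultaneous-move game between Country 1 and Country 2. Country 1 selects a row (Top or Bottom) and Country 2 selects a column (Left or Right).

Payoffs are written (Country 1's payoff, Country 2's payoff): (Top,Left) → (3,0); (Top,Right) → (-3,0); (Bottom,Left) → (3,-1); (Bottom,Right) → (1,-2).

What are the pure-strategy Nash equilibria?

(Top, Left): Country 1 gets 3 ≥ 3 from Bottom, and Country 2 gets 0 ≥ 0 from Right — Nash equilibrium.
(Top, Right): Country 1 prefers Bottom (1 > -3) — not an equilibrium.
(Bottom, Left): Country 1 gets 3 ≥ 3 from Top, and Country 2 gets -1 ≥ -2 from Right — Nash equilibrium.
(Bottom, Right): Country 2 prefers Left (-1 > -2) — not an equilibrium.

(Top, Left) and (Bottom, Left)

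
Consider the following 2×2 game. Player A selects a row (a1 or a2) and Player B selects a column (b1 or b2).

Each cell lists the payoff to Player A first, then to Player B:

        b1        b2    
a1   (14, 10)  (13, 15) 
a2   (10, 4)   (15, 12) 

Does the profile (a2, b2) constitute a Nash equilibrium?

At (a2, b2), Player A earns 15; switching to a1 would give 13, so Player A has no profitable deviation.
Player B earns 12; switching to b1 would give 4, so Player B has no profitable deviation.
Neither player can gain by a unilateral deviation, so this profile is a Nash equilibrium.

Yes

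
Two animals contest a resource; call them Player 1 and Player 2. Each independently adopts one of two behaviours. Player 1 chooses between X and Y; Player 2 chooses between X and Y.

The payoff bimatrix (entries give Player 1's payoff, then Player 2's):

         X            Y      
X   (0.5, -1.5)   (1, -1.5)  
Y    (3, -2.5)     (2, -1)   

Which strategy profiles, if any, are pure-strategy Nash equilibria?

(X, X): Player 1 prefers Y (3 > 0.5) — not an equilibrium.
(X, Y): Player 1 prefers Y (2 > 1) — not an equilibrium.
(Y, X): Player 2 prefers Y (-1 > -2.5) — not an equilibrium.
(Y, Y): Player 1 gets 2 ≥ 1 from X, and Player 2 gets -1 ≥ -2.5 from X — Nash equilibrium.

(Y, Y)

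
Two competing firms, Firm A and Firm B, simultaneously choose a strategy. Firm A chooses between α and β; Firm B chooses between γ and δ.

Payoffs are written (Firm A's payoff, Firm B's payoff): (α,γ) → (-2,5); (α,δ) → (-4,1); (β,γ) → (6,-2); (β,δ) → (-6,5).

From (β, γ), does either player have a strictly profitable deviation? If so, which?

Firm B

Firm A at (β, γ) earns 6; deviating to α yields -2 — not better.
Firm B earns -2; deviating to δ yields 5 — a strict improvement.
Only Firm B has a strictly profitable deviation.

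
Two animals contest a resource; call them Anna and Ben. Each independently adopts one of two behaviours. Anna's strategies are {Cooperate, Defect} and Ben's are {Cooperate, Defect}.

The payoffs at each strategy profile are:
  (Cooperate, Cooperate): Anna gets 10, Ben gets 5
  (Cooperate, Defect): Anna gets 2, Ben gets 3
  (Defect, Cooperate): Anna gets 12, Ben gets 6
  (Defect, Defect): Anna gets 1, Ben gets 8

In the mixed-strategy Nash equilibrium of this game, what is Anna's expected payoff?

14/3

First find y, the probability Ben plays Cooperate, from Anna's indifference between Cooperate and Defect: 10y + 2(1−y) = 12y + (1−y), giving y = 1/3.
Since Anna is indifferent in equilibrium, Anna's expected payoff equals the payoff from either row against (1/3, 2/3). Using Cooperate: 10(1/3) + 2(2/3) = 14/3.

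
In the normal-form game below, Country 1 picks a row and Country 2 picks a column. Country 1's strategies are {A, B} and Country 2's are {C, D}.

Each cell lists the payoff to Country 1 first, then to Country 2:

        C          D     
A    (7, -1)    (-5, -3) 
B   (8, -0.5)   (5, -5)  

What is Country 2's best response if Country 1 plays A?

C

Against A, Country 2 earns -1 from C and -3 from D.
So C is the best response.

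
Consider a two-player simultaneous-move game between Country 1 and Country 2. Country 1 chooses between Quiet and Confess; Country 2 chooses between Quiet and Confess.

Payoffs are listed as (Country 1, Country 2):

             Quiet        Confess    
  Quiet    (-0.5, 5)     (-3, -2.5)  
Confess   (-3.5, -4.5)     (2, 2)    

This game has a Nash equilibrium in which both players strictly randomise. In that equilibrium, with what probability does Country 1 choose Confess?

Let r be the probability that Country 1 plays Quiet. In a completely mixed equilibrium, Country 2 must be indifferent between Quiet and Confess.
Country 2's expected payoff from Quiet is 5r − 4.5(1−r); from Confess it is −2.5r + 2(1−r).
Setting these equal: 9.5r − 4.5 = −4.5r + 2, so r = 13/28.
Therefore Country 1 plays Confess with probability 1 − 13/28 = 15/28.

15/28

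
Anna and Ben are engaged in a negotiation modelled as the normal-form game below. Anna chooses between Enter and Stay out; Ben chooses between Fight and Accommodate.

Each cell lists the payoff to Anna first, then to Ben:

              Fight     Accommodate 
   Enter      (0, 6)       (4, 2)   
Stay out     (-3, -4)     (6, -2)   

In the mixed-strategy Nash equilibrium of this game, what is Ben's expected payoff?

First find p, the probability Anna plays Enter, from Ben's indifference between Fight and Accommodate: 6p − 4(1−p) = 2p − 2(1−p), giving p = 1/3.
Since Ben is indifferent in equilibrium, Ben's expected payoff equals the payoff from either column against (1/3, 2/3). Using Fight: 6(1/3) − 4(2/3) = -2/3.

-2/3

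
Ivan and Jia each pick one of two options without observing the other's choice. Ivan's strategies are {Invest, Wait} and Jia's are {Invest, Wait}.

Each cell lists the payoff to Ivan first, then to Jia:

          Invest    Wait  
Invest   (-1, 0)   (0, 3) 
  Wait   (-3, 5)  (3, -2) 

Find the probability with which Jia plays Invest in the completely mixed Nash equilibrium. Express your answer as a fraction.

Let q be the probability that Jia plays Invest. In a completely mixed equilibrium, Ivan must be indifferent between Invest and Wait.
Ivan's expected payoff from Invest is −q; from Wait it is −3q + 3(1−q).
Setting these equal: −q = −6q + 3, so q = 3/5.

3/5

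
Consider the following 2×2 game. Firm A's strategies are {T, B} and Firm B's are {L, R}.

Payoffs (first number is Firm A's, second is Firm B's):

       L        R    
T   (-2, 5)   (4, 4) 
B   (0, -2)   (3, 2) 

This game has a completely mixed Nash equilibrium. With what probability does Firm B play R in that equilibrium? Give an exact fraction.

2/3

Let c be the probability that Firm B plays L. In a completely mixed equilibrium, Firm A must be indifferent between T and B.
Firm A's expected payoff from T is −2c + 4(1−c); from B it is 3(1−c).
Setting these equal: −6c + 4 = −3c + 3, so c = 1/3.
Therefore Firm B plays R with probability 1 − 1/3 = 2/3.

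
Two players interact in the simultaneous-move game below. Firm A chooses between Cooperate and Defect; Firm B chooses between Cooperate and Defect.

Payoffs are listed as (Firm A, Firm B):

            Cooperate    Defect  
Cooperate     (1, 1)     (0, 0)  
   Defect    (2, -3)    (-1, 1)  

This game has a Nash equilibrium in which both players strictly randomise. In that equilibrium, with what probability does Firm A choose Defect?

Let p be the probability that Firm A plays Cooperate. In a completely mixed equilibrium, Firm B must be indifferent between Cooperate and Defect.
Firm B's expected payoff from Cooperate is p − 3(1−p); from Defect it is (1−p).
Setting these equal: 4p − 3 = −p + 1, so p = 4/5.
Therefore Firm A plays Defect with probability 1 − 4/5 = 1/5.

1/5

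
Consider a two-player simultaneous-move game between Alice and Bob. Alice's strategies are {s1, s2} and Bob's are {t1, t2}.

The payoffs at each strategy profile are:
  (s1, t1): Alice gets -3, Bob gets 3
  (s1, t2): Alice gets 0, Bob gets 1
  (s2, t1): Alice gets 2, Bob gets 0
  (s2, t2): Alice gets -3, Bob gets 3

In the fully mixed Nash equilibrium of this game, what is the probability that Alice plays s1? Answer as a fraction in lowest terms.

3/5

Let p be the probability that Alice plays s1. In a completely mixed equilibrium, Bob must be indifferent between t1 and t2.
Bob's expected payoff from t1 is 3p; from t2 it is p + 3(1−p).
Setting these equal: 3p = −2p + 3, so p = 3/5.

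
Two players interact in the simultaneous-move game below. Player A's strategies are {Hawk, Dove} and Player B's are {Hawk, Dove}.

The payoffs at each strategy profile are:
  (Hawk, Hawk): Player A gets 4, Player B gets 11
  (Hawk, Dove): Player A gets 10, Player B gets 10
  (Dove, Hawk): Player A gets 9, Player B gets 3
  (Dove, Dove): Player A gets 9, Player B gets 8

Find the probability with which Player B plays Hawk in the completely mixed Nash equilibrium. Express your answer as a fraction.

Let y be the probability that Player B plays Hawk. In a completely mixed equilibrium, Player A must be indifferent between Hawk and Dove.
Player A's expected payoff from Hawk is 4y + 10(1−y); from Dove it is 9y + 9(1−y).
Setting these equal: −6y + 10 = 9, so y = 1/6.

1/6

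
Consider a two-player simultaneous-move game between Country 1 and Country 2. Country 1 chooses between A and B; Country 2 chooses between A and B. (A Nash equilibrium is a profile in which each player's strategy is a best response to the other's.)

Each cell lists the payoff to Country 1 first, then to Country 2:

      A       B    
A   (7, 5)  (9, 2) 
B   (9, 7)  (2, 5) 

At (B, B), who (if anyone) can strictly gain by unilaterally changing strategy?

Country 1 at (B, B) earns 2; deviating to A yields 9 — a strict improvement.
Country 2 earns 5; deviating to A yields 7 — a strict improvement.
Both Country 1 and Country 2 have strictly profitable deviations.

Both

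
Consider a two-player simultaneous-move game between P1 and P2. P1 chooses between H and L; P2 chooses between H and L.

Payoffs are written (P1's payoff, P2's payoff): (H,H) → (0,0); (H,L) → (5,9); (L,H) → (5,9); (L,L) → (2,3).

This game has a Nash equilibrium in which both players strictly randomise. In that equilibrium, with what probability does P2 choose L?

Let c be the probability that P2 plays H. In a completely mixed equilibrium, P1 must be indifferent between H and L.
P1's expected payoff from H is 5(1−c); from L it is 5c + 2(1−c).
Setting these equal: −5c + 5 = 3c + 2, so c = 3/8.
Therefore P2 plays L with probability 1 − 3/8 = 5/8.

5/8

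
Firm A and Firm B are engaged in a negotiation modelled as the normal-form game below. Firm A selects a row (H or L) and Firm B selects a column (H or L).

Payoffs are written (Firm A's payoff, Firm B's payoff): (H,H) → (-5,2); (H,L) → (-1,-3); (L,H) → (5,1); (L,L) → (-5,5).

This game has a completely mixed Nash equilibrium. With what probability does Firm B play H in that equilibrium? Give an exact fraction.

Let c be the probability that Firm B plays H. In a completely mixed equilibrium, Firm A must be indifferent between H and L.
Firm A's expected payoff from H is −5c − (1−c); from L it is 5c − 5(1−c).
Setting these equal: −4c − 1 = 10c − 5, so c = 2/7.

2/7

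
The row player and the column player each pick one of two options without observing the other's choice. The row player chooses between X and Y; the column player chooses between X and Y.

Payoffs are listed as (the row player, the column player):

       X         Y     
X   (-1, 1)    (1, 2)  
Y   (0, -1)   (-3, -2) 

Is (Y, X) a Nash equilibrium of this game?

Yes

At (Y, X), the row player earns 0; switching to X would give -1, so the row player has no profitable deviation.
The column player earns -1; switching to Y would give -2, so the column player has no profitable deviation.
Neither player can gain by a unilateral deviation, so this profile is a Nash equilibrium.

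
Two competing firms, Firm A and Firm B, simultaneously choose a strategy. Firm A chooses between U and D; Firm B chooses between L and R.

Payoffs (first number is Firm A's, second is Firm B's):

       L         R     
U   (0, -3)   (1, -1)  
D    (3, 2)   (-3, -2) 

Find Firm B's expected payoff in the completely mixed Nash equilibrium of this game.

First find p, the probability Firm A plays U, from Firm B's indifference between L and R: −3p + 2(1−p) = −p − 2(1−p), giving p = 2/3.
Since Firm B is indifferent in equilibrium, Firm B's expected payoff equals the payoff from either column against (2/3, 1/3). Using L: −3(2/3) + 2(1/3) = -4/3.

-4/3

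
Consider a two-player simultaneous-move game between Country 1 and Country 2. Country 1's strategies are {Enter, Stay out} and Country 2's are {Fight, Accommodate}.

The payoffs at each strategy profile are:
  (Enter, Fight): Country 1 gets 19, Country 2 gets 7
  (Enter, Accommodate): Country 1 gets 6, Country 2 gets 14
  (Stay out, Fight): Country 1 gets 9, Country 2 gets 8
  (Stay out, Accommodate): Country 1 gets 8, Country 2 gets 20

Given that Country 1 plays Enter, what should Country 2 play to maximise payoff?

Against Enter, Country 2 earns 7 from Fight and 14 from Accommodate.
So Accommodate is the best response.

Accommodate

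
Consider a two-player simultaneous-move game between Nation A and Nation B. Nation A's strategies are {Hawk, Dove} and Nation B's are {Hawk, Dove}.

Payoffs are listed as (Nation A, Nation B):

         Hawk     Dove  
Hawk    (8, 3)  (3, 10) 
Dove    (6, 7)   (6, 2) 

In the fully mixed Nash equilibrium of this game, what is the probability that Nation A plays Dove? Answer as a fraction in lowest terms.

7/12

Let p be the probability that Nation A plays Hawk. In a completely mixed equilibrium, Nation B must be indifferent between Hawk and Dove.
Nation B's expected payoff from Hawk is 3p + 7(1−p); from Dove it is 10p + 2(1−p).
Setting these equal: −4p + 7 = 8p + 2, so p = 5/12.
Therefore Nation A plays Dove with probability 1 − 5/12 = 7/12.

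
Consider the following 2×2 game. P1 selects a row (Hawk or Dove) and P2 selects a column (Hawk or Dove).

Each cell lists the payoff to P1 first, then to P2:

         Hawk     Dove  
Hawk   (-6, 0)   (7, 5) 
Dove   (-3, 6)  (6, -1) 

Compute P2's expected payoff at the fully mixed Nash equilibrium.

First find x, the probability P1 plays Hawk, from P2's indifference between Hawk and Dove: 6(1−x) = 5x − (1−x), giving x = 7/12.
Since P2 is indifferent in equilibrium, P2's expected payoff equals the payoff from either column against (7/12, 5/12). Using Hawk: 6(5/12) = 5/2.

5/2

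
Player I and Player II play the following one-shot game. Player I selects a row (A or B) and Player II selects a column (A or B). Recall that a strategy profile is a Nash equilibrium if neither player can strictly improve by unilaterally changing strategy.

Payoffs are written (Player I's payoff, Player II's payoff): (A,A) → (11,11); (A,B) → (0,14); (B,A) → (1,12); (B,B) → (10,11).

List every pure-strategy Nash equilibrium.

(A, A): Player II prefers B (14 > 11) — not an equilibrium.
(A, B): Player I prefers B (10 > 0) — not an equilibrium.
(B, A): Player I prefers A (11 > 1) — not an equilibrium.
(B, B): Player II prefers A (12 > 11) — not an equilibrium.

none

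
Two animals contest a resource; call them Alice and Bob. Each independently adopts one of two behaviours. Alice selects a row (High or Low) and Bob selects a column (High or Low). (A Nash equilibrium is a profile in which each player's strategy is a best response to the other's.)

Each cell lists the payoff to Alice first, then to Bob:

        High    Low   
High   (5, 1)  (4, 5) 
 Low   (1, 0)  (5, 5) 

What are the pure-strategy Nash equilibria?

(High, High): Bob prefers Low (5 > 1) — not an equilibrium.
(High, Low): Alice prefers Low (5 > 4) — not an equilibrium.
(Low, High): Alice prefers High (5 > 1); Bob prefers Low (5 > 0) — not an equilibrium.
(Low, Low): Alice gets 5 ≥ 4 from High, and Bob gets 5 ≥ 0 from High — Nash equilibrium.

(Low, Low)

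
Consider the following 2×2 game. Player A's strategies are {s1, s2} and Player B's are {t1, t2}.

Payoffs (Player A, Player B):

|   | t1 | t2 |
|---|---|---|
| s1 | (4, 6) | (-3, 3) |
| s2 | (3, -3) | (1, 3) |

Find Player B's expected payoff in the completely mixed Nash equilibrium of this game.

3

First find x, the probability Player A plays s1, from Player B's indifference between t1 and t2: 6x − 3(1−x) = 3x + 3(1−x), giving x = 2/3.
Since Player B is indifferent in equilibrium, Player B's expected payoff equals the payoff from either column against (2/3, 1/3). Using t1: 6(2/3) − 3(1/3) = 3.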